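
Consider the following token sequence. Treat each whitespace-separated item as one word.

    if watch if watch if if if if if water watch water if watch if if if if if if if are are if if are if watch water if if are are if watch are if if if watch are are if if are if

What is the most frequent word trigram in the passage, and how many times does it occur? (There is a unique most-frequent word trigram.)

"if if if", 9 times

Trigram frequencies (highest first):
  if if if: 9
  if if are: 4
  if watch if: 3
  are are if: 3
  are if if: 3
  watch if if: 2
  … (15 more, each ≤ 2)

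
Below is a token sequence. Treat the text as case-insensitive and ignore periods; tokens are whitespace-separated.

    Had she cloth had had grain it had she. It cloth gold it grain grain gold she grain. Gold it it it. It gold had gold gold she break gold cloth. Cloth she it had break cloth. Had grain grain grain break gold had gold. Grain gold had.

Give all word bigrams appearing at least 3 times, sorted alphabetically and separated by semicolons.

Bigram counts meeting the condition (at least 3 times):
  gold had: 3
  grain gold: 3
  grain grain: 3
  it it: 3

gold had; grain gold; grain grain; it it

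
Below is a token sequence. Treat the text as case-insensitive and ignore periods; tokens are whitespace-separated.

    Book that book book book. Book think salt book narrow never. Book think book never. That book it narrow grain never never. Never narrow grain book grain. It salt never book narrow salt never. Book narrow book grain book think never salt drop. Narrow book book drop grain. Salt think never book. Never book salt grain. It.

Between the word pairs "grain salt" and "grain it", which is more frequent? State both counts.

"grain it" (2 vs 1)

"grain salt": 1 occurrence
"grain it": 2 occurrences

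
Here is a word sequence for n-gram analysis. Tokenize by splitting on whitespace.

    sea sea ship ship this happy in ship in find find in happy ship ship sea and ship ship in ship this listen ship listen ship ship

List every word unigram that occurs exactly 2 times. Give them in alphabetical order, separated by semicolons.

Unigram counts meeting the condition (exactly 2 times):
  find: 2
  happy: 2
  listen: 2
  this: 2

find; happy; listen; this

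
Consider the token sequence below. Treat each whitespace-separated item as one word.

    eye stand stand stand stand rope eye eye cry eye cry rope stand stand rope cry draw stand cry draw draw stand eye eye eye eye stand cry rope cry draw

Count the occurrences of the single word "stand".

9

Scanning the 31 tokens for "stand":
  position 2: stand
  position 3: stand
  position 4: stand
  position 5: stand
  position 13: stand
  position 14: stand
  position 18: stand
  position 22: stand
  position 27: stand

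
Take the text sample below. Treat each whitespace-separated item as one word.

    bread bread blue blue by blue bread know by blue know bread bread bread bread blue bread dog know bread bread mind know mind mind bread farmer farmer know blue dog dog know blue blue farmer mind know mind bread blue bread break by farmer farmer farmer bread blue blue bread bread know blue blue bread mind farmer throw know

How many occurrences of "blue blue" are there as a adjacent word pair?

4

Scanning the 59 overlapping bigram windows for "blue blue":
  position 3–4: blue blue
  position 34–35: blue blue
  position 49–50: blue blue
  position 54–55: blue blue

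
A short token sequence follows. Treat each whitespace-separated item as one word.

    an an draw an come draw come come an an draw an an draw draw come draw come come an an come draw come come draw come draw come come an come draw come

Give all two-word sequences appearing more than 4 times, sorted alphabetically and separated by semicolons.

Bigram counts meeting the condition (more than 4 times):
  come draw: 6
  draw come: 7

come draw; draw come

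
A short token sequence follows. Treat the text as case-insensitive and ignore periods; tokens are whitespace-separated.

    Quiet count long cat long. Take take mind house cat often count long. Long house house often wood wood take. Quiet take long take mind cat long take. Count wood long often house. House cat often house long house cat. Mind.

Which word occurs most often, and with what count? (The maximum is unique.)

Unigram frequencies (highest first):
  long: 8
  house: 7
  take: 6
  cat: 5
  often: 4
  count: 3
  … (3 more, each ≤ 3)

"long", 8 times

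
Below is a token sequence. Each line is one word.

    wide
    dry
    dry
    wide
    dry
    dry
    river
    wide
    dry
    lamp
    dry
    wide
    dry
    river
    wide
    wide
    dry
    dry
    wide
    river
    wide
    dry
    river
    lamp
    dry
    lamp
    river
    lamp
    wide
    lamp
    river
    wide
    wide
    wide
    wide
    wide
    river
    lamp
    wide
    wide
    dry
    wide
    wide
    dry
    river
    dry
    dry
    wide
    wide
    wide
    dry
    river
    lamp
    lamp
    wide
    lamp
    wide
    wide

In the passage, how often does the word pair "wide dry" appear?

Scanning the 57 overlapping bigram windows for "wide dry":
  position 1–2: wide dry
  position 4–5: wide dry
  position 8–9: wide dry
  position 12–13: wide dry
  position 16–17: wide dry
  position 21–22: wide dry
  position 40–41: wide dry
  position 43–44: wide dry
  position 50–51: wide dry

9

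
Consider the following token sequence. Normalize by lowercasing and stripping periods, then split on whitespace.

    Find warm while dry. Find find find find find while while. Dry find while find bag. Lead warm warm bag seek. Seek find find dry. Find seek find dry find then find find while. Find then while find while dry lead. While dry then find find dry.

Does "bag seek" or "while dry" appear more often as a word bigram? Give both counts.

"while dry" (4 vs 1)

"bag seek": 1 occurrence
"while dry": 4 occurrences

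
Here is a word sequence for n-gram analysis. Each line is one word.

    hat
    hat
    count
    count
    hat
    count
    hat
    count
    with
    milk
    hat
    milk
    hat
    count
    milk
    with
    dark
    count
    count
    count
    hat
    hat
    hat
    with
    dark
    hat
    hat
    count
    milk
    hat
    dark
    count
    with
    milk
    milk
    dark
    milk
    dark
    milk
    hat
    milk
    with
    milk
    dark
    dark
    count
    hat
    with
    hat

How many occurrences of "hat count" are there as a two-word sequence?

5

Scanning the 48 overlapping bigram windows for "hat count":
  position 2–3: hat count
  position 5–6: hat count
  position 7–8: hat count
  position 13–14: hat count
  position 27–28: hat count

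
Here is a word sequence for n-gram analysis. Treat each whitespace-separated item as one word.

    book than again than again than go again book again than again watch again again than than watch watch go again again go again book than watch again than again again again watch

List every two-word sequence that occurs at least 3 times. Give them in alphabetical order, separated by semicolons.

Bigram counts meeting the condition (at least 3 times):
  again again: 4
  again than: 5
  go again: 3
  than again: 4

again again; again than; go again; than again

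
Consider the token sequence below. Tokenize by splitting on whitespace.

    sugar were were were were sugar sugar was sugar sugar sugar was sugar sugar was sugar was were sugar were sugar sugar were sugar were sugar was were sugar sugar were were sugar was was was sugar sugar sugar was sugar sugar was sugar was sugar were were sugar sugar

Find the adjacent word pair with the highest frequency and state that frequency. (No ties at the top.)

Bigram frequencies (highest first):
  sugar sugar: 10
  sugar was: 9
  were sugar: 8
  was sugar: 7
  sugar were: 6
  were were: 5
  … (2 more, each ≤ 2)

"sugar sugar", 10 times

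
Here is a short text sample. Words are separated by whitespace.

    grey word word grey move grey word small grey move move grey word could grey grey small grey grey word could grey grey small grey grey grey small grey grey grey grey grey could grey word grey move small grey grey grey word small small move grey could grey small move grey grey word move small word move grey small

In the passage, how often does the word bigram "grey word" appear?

Scanning the 59 overlapping bigram windows for "grey word":
  position 1–2: grey word
  position 6–7: grey word
  position 12–13: grey word
  position 19–20: grey word
  position 35–36: grey word
  position 42–43: grey word
  position 53–54: grey word

7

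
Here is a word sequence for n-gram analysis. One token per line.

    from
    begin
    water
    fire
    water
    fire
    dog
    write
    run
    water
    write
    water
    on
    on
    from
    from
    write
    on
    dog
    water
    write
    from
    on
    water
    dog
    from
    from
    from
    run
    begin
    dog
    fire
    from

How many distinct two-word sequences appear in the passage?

33 tokens → 32 bigram windows in total.
Repeated bigrams (each contributes count−1 duplicates):
  from from: 3
  water fire: 2
  water write: 2
4 duplicate windows → 32 − 4 = 28 distinct.

28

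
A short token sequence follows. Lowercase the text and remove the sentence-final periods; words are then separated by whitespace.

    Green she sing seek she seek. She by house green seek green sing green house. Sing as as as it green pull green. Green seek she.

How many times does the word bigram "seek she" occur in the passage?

3

Scanning the 25 overlapping bigram windows for "seek she":
  position 4–5: seek she
  position 6–7: seek she
  position 25–26: seek she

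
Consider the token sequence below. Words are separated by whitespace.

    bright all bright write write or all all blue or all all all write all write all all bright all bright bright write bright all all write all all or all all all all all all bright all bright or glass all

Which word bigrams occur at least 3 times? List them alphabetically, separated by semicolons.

all all; all bright; all write; bright all; or all; write all

Bigram counts meeting the condition (at least 3 times):
  all all: 11
  all bright: 5
  all write: 3
  bright all: 4
  or all: 3
  write all: 3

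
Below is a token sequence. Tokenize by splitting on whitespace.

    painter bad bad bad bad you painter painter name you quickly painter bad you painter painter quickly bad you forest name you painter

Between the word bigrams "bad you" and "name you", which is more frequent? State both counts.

"bad you" (3 vs 2)

"bad you": 3 occurrences
"name you": 2 occurrences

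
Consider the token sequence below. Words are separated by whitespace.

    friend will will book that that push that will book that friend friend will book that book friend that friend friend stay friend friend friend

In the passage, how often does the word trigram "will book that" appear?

3

Scanning the 23 overlapping trigram windows for "will book that":
  position 3–5: will book that
  position 9–11: will book that
  position 14–16: will book that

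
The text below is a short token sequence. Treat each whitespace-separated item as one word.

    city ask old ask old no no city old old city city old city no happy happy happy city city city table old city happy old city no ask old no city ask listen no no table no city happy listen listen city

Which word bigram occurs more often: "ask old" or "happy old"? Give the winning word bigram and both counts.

"ask old": 3 occurrences
"happy old": 1 occurrence

"ask old" (3 vs 1)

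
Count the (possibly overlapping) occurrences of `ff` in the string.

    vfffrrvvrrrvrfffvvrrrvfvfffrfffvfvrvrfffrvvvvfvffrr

Sliding a length-2 window over the 51 characters (50 positions):
  position 2–3: ff
  position 3–4: ff
  position 14–15: ff
  position 15–16: ff
  position 25–26: ff
  position 26–27: ff
  position 29–30: ff
  position 30–31: ff
  position 38–39: ff
  position 39–40: ff
  … (1 more)

11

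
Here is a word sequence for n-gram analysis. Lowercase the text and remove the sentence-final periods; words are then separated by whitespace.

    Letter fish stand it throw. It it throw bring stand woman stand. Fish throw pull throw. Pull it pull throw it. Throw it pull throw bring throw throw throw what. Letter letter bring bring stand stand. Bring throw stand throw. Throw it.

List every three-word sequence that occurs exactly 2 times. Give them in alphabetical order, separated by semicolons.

Trigram counts meeting the condition (exactly 2 times):
  it pull throw: 2
  it throw it: 2

it pull throw; it throw it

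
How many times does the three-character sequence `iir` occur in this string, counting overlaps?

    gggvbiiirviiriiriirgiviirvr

Sliding a length-3 window over the 27 characters (25 positions):
  position 7–9: iir
  position 11–13: iir
  position 14–16: iir
  position 17–19: iir
  position 23–25: iir

5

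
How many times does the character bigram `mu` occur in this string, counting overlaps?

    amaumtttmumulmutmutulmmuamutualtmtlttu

Sliding a length-2 window over the 38 characters (37 positions):
  position 9–10: mu
  position 11–12: mu
  position 14–15: mu
  position 17–18: mu
  position 23–24: mu
  position 26–27: mu

6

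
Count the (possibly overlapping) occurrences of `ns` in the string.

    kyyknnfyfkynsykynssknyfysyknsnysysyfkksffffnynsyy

4

Sliding a length-2 window over the 49 characters (48 positions):
  position 12–13: ns
  position 17–18: ns
  position 28–29: ns
  position 46–47: ns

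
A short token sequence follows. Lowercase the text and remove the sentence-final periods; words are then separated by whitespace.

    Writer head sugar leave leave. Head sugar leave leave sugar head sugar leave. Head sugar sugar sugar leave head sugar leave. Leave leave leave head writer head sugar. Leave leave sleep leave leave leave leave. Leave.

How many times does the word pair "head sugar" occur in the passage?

6

Scanning the 35 overlapping bigram windows for "head sugar":
  position 2–3: head sugar
  position 6–7: head sugar
  position 11–12: head sugar
  position 14–15: head sugar
  position 19–20: head sugar
  position 27–28: head sugar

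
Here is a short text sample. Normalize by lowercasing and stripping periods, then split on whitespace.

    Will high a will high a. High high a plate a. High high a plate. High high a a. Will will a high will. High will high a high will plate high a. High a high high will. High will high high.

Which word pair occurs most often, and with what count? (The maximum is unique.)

Bigram frequencies (highest first):
  high a: 8
  will high: 6
  a high: 6
  high high: 5
  high will: 5
  a will: 2
  … (7 more, each ≤ 2)

"high a", 8 times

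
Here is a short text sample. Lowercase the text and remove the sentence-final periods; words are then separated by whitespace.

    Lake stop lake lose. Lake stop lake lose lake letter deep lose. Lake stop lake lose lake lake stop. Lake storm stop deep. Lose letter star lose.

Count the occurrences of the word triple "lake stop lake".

Scanning the 25 overlapping trigram windows for "lake stop lake":
  position 1–3: lake stop lake
  position 5–7: lake stop lake
  position 13–15: lake stop lake
  position 18–20: lake stop lake

4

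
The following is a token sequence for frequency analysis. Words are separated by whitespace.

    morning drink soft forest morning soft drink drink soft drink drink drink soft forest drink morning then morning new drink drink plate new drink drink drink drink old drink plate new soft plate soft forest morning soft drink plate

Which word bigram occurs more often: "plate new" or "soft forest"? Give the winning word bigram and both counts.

"plate new": 2 occurrences
"soft forest": 3 occurrences

"soft forest" (3 vs 2)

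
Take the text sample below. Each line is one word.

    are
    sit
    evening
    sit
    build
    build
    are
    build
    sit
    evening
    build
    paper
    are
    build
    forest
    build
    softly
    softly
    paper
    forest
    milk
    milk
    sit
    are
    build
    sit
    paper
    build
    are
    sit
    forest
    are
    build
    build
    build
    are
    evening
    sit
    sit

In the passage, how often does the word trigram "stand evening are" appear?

Scanning the 37 overlapping trigram windows for "stand evening are":
  (none found)

0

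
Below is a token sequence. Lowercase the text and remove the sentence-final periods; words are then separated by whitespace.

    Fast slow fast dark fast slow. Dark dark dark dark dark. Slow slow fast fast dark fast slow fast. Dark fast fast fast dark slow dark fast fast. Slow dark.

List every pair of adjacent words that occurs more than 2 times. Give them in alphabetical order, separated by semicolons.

Bigram counts meeting the condition (more than 2 times):
  dark dark: 4
  dark fast: 4
  fast dark: 4
  fast fast: 4
  fast slow: 4
  slow dark: 3
  slow fast: 3

dark dark; dark fast; fast dark; fast fast; fast slow; slow dark; slow fast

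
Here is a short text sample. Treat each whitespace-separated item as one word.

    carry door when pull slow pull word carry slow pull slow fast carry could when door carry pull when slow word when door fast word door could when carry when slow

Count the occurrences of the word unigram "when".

Scanning the 31 tokens for "when":
  position 3: when
  position 15: when
  position 19: when
  position 22: when
  position 28: when
  position 30: when

6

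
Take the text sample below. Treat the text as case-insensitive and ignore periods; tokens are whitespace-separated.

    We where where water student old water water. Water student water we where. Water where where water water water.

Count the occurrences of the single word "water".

9

Scanning the 19 tokens for "water":
  position 4: water
  position 7: water
  position 8: water
  position 9: water
  position 11: water
  position 14: water
  position 17: water
  position 18: water
  position 19: water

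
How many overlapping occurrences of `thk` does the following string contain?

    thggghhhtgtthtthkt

1

Sliding a length-3 window over the 18 characters (16 positions):
  position 15–17: thk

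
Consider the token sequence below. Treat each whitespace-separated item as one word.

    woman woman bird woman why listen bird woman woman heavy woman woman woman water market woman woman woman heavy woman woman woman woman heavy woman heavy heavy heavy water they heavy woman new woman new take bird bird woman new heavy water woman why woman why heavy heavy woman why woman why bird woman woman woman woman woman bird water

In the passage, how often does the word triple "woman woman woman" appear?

Scanning the 58 overlapping trigram windows for "woman woman woman":
  position 11–13: woman woman woman
  position 16–18: woman woman woman
  position 20–22: woman woman woman
  position 21–23: woman woman woman
  position 54–56: woman woman woman
  position 55–57: woman woman woman
  position 56–58: woman woman woman

7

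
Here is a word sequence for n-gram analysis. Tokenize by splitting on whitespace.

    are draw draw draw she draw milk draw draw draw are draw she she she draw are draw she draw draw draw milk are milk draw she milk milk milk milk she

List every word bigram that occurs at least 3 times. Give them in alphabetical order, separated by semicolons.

are draw; draw draw; draw she; milk milk; she draw

Bigram counts meeting the condition (at least 3 times):
  are draw: 3
  draw draw: 6
  draw she: 4
  milk milk: 3
  she draw: 3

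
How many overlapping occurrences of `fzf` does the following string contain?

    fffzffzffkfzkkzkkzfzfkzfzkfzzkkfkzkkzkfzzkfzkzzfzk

3

Sliding a length-3 window over the 50 characters (48 positions):
  position 3–5: fzf
  position 6–8: fzf
  position 19–21: fzf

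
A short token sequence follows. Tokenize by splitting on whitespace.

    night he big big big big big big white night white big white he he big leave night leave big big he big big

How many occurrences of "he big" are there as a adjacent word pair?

Scanning the 23 overlapping bigram windows for "he big":
  position 2–3: he big
  position 15–16: he big
  position 22–23: he big

3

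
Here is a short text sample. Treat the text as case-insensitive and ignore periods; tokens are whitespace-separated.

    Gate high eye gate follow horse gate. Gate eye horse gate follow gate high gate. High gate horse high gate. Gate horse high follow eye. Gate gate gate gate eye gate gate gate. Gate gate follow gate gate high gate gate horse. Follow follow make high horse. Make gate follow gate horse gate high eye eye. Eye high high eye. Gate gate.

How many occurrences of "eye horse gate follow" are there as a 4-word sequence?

Scanning the 59 overlapping 4-gram windows for "eye horse gate follow":
  position 9–12: eye horse gate follow

1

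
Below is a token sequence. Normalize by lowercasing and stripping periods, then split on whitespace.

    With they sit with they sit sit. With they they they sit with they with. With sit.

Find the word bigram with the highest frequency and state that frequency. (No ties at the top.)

Bigram frequencies (highest first):
  with they: 4
  they sit: 3
  sit with: 3
  they they: 2
  sit sit: 1
  they with: 1
  … (2 more, each ≤ 1)

"with they", 4 times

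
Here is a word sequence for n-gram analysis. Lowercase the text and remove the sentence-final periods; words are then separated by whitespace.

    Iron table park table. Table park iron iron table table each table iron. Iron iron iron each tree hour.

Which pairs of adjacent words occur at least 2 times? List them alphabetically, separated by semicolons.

Bigram counts meeting the condition (at least 2 times):
  iron iron: 4
  iron table: 2
  table park: 2
  table table: 2

iron iron; iron table; table park; table table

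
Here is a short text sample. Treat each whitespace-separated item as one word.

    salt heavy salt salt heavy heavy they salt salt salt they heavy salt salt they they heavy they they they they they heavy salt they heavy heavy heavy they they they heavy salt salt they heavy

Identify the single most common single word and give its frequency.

"they", 14 times

Unigram frequencies (highest first):
  they: 14
  salt: 11
  heavy: 11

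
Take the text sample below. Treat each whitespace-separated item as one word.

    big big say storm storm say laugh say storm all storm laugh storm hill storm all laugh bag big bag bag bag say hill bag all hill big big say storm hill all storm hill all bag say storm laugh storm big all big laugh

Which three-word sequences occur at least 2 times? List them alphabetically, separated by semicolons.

big big say; big say storm; storm hill all; storm laugh storm

Trigram counts meeting the condition (at least 2 times):
  big big say: 2
  big say storm: 2
  storm hill all: 2
  storm laugh storm: 2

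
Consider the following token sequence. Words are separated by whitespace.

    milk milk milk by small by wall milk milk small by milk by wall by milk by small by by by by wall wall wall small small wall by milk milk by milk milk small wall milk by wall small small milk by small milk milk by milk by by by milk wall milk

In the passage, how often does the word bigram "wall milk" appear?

Scanning the 53 overlapping bigram windows for "wall milk":
  position 7–8: wall milk
  position 36–37: wall milk
  position 53–54: wall milk

3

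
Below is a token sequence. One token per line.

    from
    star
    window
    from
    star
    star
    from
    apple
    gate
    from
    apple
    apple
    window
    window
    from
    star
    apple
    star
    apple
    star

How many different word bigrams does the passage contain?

13

20 tokens → 19 bigram windows in total.
Repeated bigrams (each contributes count−1 duplicates):
  from star: 3
  apple star: 2
  from apple: 2
  star apple: 2
  window from: 2
6 duplicate windows → 19 − 6 = 13 distinct.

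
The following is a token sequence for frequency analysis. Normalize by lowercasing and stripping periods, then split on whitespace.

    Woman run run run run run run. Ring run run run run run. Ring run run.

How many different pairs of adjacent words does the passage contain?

4

16 tokens → 15 bigram windows in total.
Repeated bigrams (each contributes count−1 duplicates):
  run run: 10
  ring run: 2
  run ring: 2
11 duplicate windows → 15 − 11 = 4 distinct.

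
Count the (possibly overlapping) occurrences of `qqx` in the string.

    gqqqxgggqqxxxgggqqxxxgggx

Sliding a length-3 window over the 25 characters (23 positions):
  position 3–5: qqx
  position 9–11: qqx
  position 17–19: qqx

3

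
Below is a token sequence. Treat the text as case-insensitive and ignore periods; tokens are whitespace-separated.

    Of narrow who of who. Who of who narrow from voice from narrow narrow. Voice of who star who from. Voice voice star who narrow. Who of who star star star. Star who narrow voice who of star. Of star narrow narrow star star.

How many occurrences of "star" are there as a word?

Scanning the 44 tokens for "star":
  position 18: star
  position 23: star
  position 29: star
  position 30: star
  position 31: star
  position 32: star
  position 38: star
  position 40: star
  position 43: star
  position 44: star

10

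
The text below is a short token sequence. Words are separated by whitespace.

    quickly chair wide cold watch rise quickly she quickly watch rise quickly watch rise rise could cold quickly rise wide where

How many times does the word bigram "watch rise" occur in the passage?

3

Scanning the 20 overlapping bigram windows for "watch rise":
  position 5–6: watch rise
  position 10–11: watch rise
  position 13–14: watch rise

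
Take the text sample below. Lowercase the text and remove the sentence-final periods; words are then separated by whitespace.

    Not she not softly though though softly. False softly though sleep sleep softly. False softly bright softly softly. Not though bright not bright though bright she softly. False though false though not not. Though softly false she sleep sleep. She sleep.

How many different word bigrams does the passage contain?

29

41 tokens → 40 bigram windows in total.
Repeated bigrams (each contributes count−1 duplicates):
  softly false: 4
  false softly: 2
  false though: 2
  not though: 2
  she sleep: 2
  sleep sleep: 2
  softly though: 2
  though bright: 2
  … (1 more repeated)
11 duplicate windows → 40 − 11 = 29 distinct.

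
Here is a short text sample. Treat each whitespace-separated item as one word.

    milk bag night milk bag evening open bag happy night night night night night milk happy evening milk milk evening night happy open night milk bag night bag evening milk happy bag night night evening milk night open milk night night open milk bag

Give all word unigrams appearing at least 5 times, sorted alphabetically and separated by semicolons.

Unigram counts meeting the condition (at least 5 times):
  bag: 7
  evening: 5
  milk: 10
  night: 14

bag; evening; milk; night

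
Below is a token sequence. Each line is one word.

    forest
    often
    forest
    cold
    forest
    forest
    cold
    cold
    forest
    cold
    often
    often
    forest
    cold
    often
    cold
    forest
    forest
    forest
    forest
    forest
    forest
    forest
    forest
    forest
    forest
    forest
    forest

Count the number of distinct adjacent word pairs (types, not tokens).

28 tokens → 27 bigram windows in total.
Repeated bigrams (each contributes count−1 duplicates):
  forest forest: 12
  forest cold: 4
  cold forest: 3
  cold often: 2
  often forest: 2
18 duplicate windows → 27 − 18 = 9 distinct.

9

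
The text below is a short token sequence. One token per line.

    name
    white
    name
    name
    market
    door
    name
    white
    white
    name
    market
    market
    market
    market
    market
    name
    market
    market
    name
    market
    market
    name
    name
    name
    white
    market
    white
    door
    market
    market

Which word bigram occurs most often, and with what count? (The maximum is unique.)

"market market", 7 times

Bigram frequencies (highest first):
  market market: 7
  name market: 4
  name white: 3
  name name: 3
  market name: 3
  white name: 2
  … (7 more, each ≤ 1)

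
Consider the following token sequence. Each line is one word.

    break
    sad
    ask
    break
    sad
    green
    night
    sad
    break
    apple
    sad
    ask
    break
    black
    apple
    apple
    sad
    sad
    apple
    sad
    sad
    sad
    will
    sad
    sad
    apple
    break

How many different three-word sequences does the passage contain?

22

27 tokens → 25 trigram windows in total.
Repeated trigrams (each contributes count−1 duplicates):
  apple sad sad: 2
  sad ask break: 2
  sad sad apple: 2
3 duplicate windows → 25 − 3 = 22 distinct.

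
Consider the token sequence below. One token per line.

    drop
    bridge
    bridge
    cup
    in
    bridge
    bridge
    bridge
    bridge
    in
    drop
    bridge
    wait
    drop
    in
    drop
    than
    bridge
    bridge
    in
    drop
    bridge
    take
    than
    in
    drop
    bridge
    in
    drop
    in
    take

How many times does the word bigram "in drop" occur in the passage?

Scanning the 30 overlapping bigram windows for "in drop":
  position 10–11: in drop
  position 15–16: in drop
  position 20–21: in drop
  position 25–26: in drop
  position 28–29: in drop

5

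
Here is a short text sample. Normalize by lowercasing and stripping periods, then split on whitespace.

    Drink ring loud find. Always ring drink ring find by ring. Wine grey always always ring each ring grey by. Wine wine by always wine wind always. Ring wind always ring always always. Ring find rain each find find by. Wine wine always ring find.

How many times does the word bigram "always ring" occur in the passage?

Scanning the 44 overlapping bigram windows for "always ring":
  position 5–6: always ring
  position 15–16: always ring
  position 27–28: always ring
  position 30–31: always ring
  position 33–34: always ring
  position 43–44: always ring

6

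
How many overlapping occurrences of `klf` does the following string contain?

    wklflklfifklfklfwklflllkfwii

5

Sliding a length-3 window over the 28 characters (26 positions):
  position 2–4: klf
  position 6–8: klf
  position 11–13: klf
  position 14–16: klf
  position 18–20: klf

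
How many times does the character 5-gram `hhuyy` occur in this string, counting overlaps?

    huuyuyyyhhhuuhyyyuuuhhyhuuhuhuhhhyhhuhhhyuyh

0

Sliding a length-5 window over the 44 characters (40 positions):
  (no match at any position)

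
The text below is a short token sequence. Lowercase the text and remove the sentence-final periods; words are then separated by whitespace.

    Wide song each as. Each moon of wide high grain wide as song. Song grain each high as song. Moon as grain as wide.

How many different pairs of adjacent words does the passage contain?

24 tokens → 23 bigram windows in total.
Repeated bigrams (each contributes count−1 duplicates):
  as song: 2
1 duplicate windows → 23 − 1 = 22 distinct.

22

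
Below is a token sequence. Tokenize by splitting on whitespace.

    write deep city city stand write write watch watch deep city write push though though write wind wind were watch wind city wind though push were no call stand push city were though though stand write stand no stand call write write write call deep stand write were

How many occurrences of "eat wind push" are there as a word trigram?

0

Scanning the 46 overlapping trigram windows for "eat wind push":
  (none found)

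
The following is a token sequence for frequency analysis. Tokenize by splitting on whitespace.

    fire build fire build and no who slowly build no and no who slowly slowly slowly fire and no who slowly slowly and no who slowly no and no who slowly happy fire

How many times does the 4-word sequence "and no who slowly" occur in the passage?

Scanning the 30 overlapping 4-gram windows for "and no who slowly":
  position 5–8: and no who slowly
  position 11–14: and no who slowly
  position 18–21: and no who slowly
  position 23–26: and no who slowly
  position 28–31: and no who slowly

5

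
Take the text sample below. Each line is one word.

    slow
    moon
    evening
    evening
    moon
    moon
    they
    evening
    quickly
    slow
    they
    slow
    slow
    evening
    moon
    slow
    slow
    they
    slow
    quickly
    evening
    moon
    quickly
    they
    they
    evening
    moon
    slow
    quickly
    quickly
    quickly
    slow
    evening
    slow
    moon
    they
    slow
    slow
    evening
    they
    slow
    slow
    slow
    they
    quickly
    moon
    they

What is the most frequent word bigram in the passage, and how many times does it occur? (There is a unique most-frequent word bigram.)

Bigram frequencies (highest first):
  slow slow: 5
  evening moon: 4
  they slow: 4
  moon they: 3
  slow they: 3
  slow evening: 3
  … (18 more, each ≤ 2)

"slow slow", 5 times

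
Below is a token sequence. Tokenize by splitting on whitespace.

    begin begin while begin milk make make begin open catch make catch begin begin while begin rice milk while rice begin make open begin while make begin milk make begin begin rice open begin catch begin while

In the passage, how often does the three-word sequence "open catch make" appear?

1

Scanning the 35 overlapping trigram windows for "open catch make":
  position 9–11: open catch make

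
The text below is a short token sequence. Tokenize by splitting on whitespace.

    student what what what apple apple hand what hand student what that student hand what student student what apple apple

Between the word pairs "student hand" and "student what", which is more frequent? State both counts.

"student what" (3 vs 1)

"student hand": 1 occurrence
"student what": 3 occurrences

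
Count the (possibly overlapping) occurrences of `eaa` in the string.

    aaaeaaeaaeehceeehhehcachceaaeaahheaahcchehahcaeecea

Sliding a length-3 window over the 51 characters (49 positions):
  position 4–6: eaa
  position 7–9: eaa
  position 26–28: eaa
  position 29–31: eaa
  position 34–36: eaa

5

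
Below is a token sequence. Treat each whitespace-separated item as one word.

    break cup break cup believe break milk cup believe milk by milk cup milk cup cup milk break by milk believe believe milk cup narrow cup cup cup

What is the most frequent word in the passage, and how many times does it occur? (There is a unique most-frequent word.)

"cup", 10 times

Unigram frequencies (highest first):
  cup: 10
  milk: 7
  break: 4
  believe: 4
  by: 2
  narrow: 1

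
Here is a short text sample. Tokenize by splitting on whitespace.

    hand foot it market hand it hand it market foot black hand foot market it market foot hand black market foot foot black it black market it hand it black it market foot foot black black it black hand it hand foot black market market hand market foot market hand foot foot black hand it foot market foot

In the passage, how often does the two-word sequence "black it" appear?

Scanning the 57 overlapping bigram windows for "black it":
  position 23–24: black it
  position 30–31: black it
  position 36–37: black it

3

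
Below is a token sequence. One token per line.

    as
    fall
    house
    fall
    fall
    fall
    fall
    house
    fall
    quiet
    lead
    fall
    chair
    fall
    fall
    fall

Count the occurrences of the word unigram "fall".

Scanning the 16 tokens for "fall":
  position 2: fall
  position 4: fall
  position 5: fall
  position 6: fall
  position 7: fall
  position 9: fall
  position 12: fall
  position 14: fall
  position 15: fall
  position 16: fall

10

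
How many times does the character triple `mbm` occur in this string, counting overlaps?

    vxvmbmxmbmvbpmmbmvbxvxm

Sliding a length-3 window over the 23 characters (21 positions):
  position 4–6: mbm
  position 8–10: mbm
  position 15–17: mbm

3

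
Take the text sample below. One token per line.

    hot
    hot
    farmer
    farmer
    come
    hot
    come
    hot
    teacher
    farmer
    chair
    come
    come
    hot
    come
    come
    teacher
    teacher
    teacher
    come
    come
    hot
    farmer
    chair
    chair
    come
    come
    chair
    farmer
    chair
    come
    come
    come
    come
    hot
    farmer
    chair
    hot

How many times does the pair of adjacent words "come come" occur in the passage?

Scanning the 37 overlapping bigram windows for "come come":
  position 12–13: come come
  position 15–16: come come
  position 20–21: come come
  position 26–27: come come
  position 31–32: come come
  position 32–33: come come
  position 33–34: come come

7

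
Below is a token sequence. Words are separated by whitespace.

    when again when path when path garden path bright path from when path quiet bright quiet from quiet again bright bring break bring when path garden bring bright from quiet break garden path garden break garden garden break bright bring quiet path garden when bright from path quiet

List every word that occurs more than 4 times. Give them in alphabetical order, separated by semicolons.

Unigram counts meeting the condition (more than 4 times):
  bright: 6
  garden: 7
  path: 9
  quiet: 6
  when: 6

bright; garden; path; quiet; when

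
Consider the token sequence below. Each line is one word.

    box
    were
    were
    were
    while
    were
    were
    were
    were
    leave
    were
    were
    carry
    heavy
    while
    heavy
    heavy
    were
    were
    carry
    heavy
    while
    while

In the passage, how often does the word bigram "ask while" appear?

0

Scanning the 22 overlapping bigram windows for "ask while":
  (none found)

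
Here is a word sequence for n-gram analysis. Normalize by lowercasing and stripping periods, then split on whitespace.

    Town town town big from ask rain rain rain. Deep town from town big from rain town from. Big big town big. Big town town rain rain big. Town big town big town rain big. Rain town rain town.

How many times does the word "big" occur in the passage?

10

Scanning the 39 tokens for "big":
  position 4: big
  position 14: big
  position 19: big
  position 20: big
  position 22: big
  position 23: big
  position 28: big
  position 30: big
  position 32: big
  position 35: big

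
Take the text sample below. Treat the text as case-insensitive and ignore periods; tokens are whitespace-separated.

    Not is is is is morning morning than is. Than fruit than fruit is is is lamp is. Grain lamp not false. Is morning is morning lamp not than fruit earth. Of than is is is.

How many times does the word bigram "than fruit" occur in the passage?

3

Scanning the 35 overlapping bigram windows for "than fruit":
  position 10–11: than fruit
  position 12–13: than fruit
  position 29–30: than fruit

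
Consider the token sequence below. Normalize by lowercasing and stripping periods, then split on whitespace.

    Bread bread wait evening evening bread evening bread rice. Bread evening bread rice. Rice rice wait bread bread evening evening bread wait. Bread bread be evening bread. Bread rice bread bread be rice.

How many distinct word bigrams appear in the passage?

14

33 tokens → 32 bigram windows in total.
Repeated bigrams (each contributes count−1 duplicates):
  bread bread: 5
  evening bread: 5
  bread evening: 3
  bread rice: 3
  bread be: 2
  bread wait: 2
  evening evening: 2
  rice bread: 2
  … (2 more repeated)
18 duplicate windows → 32 − 18 = 14 distinct.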